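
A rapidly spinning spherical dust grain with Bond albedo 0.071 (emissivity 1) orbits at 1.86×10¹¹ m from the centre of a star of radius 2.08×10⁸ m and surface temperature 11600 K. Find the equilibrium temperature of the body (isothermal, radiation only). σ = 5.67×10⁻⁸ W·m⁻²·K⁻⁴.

The star's surface emits σT_*⁴; at distance d the flux is S = σT_*⁴(R_*/d)².
S = 5.67×10⁻⁸·(11600)⁴·(2.08×10⁸/1.86×10¹¹)² = 1284 W/m².
For an isothermal sphere T⁴ = (1−a)S/(4σ) = 5.259×10⁹ K⁴.

T ≈ 269 K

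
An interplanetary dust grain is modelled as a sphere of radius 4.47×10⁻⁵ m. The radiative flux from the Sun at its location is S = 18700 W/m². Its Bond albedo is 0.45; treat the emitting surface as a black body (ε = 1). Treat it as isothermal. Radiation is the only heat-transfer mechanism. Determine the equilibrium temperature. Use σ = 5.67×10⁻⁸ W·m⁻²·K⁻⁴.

T ≈ 461 K

At equilibrium, absorbed power = emitted power.
Absorbing cross-section = πr² = 6.277×10⁻⁹ m²; emitting surface = 4πr² = 2.511×10⁻⁸ m² (ratio 4).
(1−a)S·A_cross = εσ·A_surf·T⁴  ⇒  T⁴ = (1−a)S/(4σ).
T⁴ = 0.550·18700/(4·5.67×10⁻⁸) = 4.535×10¹⁰ K⁴.
T = (4.535×10¹⁰)^(1/4).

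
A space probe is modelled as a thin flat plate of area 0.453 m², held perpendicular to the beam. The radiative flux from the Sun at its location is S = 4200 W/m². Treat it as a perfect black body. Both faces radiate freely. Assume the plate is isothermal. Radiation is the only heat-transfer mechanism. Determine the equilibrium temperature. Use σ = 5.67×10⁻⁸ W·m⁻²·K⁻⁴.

T ≈ 439 K

At equilibrium, absorbed power = emitted power.
Absorbing cross-section = A = 0.4530 m²; emitting surface = 2A = 0.9060 m² (ratio 2).
S·A_cross = εσ·A_surf·T⁴  ⇒  T⁴ = S/(2σ).
T⁴ = 1.00·4200/(2·5.67×10⁻⁸) = 3.704×10¹⁰ K⁴.
T = (3.704×10¹⁰)^(1/4).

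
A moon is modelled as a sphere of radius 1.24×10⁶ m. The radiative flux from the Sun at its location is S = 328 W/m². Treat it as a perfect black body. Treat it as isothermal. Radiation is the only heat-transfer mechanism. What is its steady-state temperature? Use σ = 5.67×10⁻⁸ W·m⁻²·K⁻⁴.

T ≈ 195 K

At equilibrium, absorbed power = emitted power.
Absorbing cross-section = πr² = 4.831×10¹² m²; emitting surface = 4πr² = 1.932×10¹³ m² (ratio 4).
S·A_cross = εσ·A_surf·T⁴  ⇒  T⁴ = S/(4σ).
T⁴ = 1.00·328/(4·5.67×10⁻⁸) = 1.446×10⁹ K⁴.
T = (1.446×10⁹)^(1/4).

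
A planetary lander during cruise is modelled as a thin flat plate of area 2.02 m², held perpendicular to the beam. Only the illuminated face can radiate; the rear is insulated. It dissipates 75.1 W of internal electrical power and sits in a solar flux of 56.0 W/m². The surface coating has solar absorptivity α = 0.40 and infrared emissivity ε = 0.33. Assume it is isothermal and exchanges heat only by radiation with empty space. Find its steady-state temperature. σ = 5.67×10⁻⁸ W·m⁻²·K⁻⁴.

T ≈ 238 K

At steady state, absorbed solar power + internal power = radiated power.
Absorbed: α·S·A_cross = 0.40·56.0·2.020 = 45.25 W (cross-section A).
Total input = 45.25 + 75.1 = 120.3 W.
Radiated: εσ·A_surf·T⁴ with A_surf = A = 2.020 m².
T⁴ = 120.3/(0.33·5.67×10⁻⁸·2.020) = 3.184×10⁹ K⁴.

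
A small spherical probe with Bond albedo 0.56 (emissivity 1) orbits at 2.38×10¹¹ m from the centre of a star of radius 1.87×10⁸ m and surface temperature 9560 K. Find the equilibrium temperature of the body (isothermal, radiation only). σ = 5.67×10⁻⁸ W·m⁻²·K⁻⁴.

The star's surface emits σT_*⁴; at distance d the flux is S = σT_*⁴(R_*/d)².
S = 5.67×10⁻⁸·(9560)⁴·(1.87×10⁸/2.38×10¹¹)² = 292.4 W/m².
For an isothermal sphere T⁴ = (1−a)S/(4σ) = 5.672×10⁸ K⁴.

T ≈ 154 K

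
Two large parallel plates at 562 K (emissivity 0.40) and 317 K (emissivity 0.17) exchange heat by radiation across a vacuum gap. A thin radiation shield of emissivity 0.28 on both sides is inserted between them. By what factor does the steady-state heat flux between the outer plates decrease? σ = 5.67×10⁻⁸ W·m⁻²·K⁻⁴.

factor ≈ 1.83

Without shield: q₀ = σΔ(T⁴)/(1/ε₁+1/ε₂−1) with denominator 7.382.
With shield the two gaps are in series; the resistances add: (1/ε₁+1/ε_s−1)+(1/ε_s+1/ε₂−1) = 5.071+8.454 = 13.53.
Heat-flux ratio q₀/q = 13.53/7.382.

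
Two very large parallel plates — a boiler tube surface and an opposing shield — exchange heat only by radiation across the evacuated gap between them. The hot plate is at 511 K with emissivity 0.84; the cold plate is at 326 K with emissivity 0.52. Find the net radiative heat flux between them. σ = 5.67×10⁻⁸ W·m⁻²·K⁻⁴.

For two infinite grey parallel plates, q = σ(T₁⁴ − T₂⁴)/(1/ε₁ + 1/ε₂ − 1).
T₁⁴ − T₂⁴ = 6.818×10¹⁰ − 1.129×10¹⁰ = 5.689×10¹⁰ K⁴.
1/ε₁ + 1/ε₂ − 1 = 1.190 + 1.923 − 1 = 2.114.
q = 5.67×10⁻⁸ × 5.689×10¹⁰ / 2.114.

q ≈ 1530 W/m²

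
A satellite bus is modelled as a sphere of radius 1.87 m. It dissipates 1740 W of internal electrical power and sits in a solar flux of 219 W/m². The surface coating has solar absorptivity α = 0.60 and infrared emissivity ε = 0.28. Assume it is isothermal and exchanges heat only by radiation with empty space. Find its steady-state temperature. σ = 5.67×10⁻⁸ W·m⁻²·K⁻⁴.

T ≈ 260 K

At steady state, absorbed solar power + internal power = radiated power.
Absorbed: α·S·A_cross = 0.60·219·10.99 = 1444 W (cross-section πr²).
Total input = 1444 + 1740 = 3184 W.
Radiated: εσ·A_surf·T⁴ with A_surf = 4πr² = 43.94 m².
T⁴ = 3184/(0.28·5.67×10⁻⁸·43.94) = 4.563×10⁹ K⁴.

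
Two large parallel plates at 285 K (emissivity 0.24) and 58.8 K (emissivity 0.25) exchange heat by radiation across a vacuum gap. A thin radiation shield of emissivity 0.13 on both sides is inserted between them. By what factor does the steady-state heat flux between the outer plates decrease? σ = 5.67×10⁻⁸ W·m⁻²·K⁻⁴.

Without shield: q₀ = σΔ(T⁴)/(1/ε₁+1/ε₂−1) with denominator 7.167.
With shield the two gaps are in series; the resistances add: (1/ε₁+1/ε_s−1)+(1/ε_s+1/ε₂−1) = 10.86+10.69 = 21.55.
Heat-flux ratio q₀/q = 21.55/7.167.

factor ≈ 3.01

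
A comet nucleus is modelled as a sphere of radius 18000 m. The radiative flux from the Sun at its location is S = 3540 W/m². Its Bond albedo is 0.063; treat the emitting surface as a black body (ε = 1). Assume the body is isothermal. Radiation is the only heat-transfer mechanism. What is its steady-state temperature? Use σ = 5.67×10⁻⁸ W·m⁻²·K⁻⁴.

T ≈ 348 K

At equilibrium, absorbed power = emitted power.
Absorbing cross-section = πr² = 1.018×10⁹ m²; emitting surface = 4πr² = 4.072×10⁹ m² (ratio 4).
(1−a)S·A_cross = εσ·A_surf·T⁴  ⇒  T⁴ = (1−a)S/(4σ).
T⁴ = 0.937·3540/(4·5.67×10⁻⁸) = 1.463×10¹⁰ K⁴.
T = (1.463×10¹⁰)^(1/4).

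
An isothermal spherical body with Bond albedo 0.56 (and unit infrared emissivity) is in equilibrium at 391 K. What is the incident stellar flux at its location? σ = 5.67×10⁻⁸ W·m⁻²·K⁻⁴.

(1−a)S·πr² = σ·4πr²·T⁴ ⇒ S = 4σT⁴/(1−a).
S = 4·5.67×10⁻⁸·2.337×10¹⁰/0.440.

S ≈ 12000 W/m²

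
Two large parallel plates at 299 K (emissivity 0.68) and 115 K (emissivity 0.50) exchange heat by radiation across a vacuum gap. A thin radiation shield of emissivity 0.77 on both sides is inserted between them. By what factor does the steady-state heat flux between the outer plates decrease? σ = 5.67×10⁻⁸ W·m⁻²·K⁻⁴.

Without shield: q₀ = σΔ(T⁴)/(1/ε₁+1/ε₂−1) with denominator 2.471.
With shield the two gaps are in series; the resistances add: (1/ε₁+1/ε_s−1)+(1/ε_s+1/ε₂−1) = 1.769+2.299 = 4.068.
Heat-flux ratio q₀/q = 4.068/2.471.

factor ≈ 1.65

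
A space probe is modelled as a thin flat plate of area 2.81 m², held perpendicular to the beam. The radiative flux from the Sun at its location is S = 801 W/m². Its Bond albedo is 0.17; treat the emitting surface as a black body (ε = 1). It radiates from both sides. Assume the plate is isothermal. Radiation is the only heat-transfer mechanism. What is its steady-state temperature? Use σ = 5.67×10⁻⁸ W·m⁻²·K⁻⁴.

At equilibrium, absorbed power = emitted power.
Absorbing cross-section = A = 2.810 m²; emitting surface = 2A = 5.620 m² (ratio 2).
(1−a)S·A_cross = εσ·A_surf·T⁴  ⇒  T⁴ = (1−a)S/(2σ).
T⁴ = 0.830·801/(2·5.67×10⁻⁸) = 5.863×10⁹ K⁴.
T = (5.863×10⁹)^(1/4).

T ≈ 277 K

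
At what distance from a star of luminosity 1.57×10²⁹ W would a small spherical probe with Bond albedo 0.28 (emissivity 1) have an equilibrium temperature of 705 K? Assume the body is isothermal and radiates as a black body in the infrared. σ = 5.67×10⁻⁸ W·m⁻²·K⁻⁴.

For an isothermal black-emitting sphere, (1−a)S·πr² = σ·4πr²·T⁴ ⇒ S = 4σT⁴/(1−a).
S = 4·5.67×10⁻⁸·(705)⁴/0.720 = 77820 W/m².
Flux falls as S = L/(4πd²), so d = √(L/(4πS)) = √(1.57×10²⁹/(4π·77820)).

d ≈ 4.01×10¹¹ m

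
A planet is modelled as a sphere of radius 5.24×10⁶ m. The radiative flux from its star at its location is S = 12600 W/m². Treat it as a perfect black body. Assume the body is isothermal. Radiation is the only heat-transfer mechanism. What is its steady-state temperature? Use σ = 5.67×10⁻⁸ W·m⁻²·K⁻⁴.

T ≈ 485 K

At equilibrium, absorbed power = emitted power.
Absorbing cross-section = πr² = 8.626×10¹³ m²; emitting surface = 4πr² = 3.450×10¹⁴ m² (ratio 4).
S·A_cross = εσ·A_surf·T⁴  ⇒  T⁴ = S/(4σ).
T⁴ = 1.00·12600/(4·5.67×10⁻⁸) = 5.556×10¹⁰ K⁴.
T = (5.556×10¹⁰)^(1/4).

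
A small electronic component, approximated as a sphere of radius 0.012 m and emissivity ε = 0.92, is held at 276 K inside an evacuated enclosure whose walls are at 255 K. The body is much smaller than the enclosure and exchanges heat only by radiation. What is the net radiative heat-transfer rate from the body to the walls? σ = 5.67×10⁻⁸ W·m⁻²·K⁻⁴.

P_net ≈ 0.149 W

For a small grey body in a large enclosure: P_net = εσA(T_body⁴ − T_wall⁴).
A = 4πr² = 0.001810 m²; T_body⁴ − T_wall⁴ = 5.803×10⁹ − 4.228×10⁹ = 1.575×10⁹ K⁴.
|P_net| = 0.92·5.67×10⁻⁸·0.001810·1.575×10⁹.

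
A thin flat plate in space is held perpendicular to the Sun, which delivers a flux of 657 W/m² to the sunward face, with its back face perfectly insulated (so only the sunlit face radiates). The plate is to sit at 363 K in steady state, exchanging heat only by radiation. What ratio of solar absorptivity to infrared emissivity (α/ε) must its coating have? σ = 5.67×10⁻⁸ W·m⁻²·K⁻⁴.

Balance: αS·A = εσ·1A·T⁴ ⇒ α/ε = σT⁴/S.
α/ε = 5.67×10⁻⁸·(363)⁴/657 = 5.67×10⁻⁸·1.736×10¹⁰/657.

α/ε ≈ 1.50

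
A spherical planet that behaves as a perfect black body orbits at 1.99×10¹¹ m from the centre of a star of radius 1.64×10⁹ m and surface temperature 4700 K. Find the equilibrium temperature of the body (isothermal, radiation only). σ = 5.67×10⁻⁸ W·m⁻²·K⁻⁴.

The star's surface emits σT_*⁴; at distance d the flux is S = σT_*⁴(R_*/d)².
S = 5.67×10⁻⁸·(4700)⁴·(1.64×10⁹/1.99×10¹¹)² = 1879 W/m².
For an isothermal sphere T⁴ = (1−a)S/(4σ) = 8.285×10⁹ K⁴.

T ≈ 302 K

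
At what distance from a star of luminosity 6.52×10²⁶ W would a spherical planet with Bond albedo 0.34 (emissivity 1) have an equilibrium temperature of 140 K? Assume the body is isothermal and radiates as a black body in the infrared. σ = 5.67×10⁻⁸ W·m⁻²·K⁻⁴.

For an isothermal black-emitting sphere, (1−a)S·πr² = σ·4πr²·T⁴ ⇒ S = 4σT⁴/(1−a).
S = 4·5.67×10⁻⁸·(140)⁴/0.660 = 132.0 W/m².
Flux falls as S = L/(4πd²), so d = √(L/(4πS)) = √(6.52×10²⁶/(4π·132.0)).

d ≈ 6.27×10¹¹ m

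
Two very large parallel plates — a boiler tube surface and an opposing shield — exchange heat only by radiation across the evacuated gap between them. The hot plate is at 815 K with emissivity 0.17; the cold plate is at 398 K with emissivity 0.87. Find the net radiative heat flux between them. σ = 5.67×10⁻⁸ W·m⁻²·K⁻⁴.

For two infinite grey parallel plates, q = σ(T₁⁴ − T₂⁴)/(1/ε₁ + 1/ε₂ − 1).
T₁⁴ − T₂⁴ = 4.412×10¹¹ − 2.509×10¹⁰ = 4.161×10¹¹ K⁴.
1/ε₁ + 1/ε₂ − 1 = 5.882 + 1.149 − 1 = 6.032.
q = 5.67×10⁻⁸ × 4.161×10¹¹ / 6.032.

q ≈ 3910 W/m²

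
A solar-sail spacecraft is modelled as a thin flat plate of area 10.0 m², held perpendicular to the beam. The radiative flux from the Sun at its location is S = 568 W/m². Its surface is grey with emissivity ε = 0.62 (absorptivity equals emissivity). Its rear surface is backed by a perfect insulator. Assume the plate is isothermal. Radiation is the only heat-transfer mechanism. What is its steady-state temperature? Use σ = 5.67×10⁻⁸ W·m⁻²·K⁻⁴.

T ≈ 316 K

At equilibrium, absorbed power = emitted power.
Absorbing cross-section = A = 10.00 m²; emitting surface = A = 10.00 m² (ratio 1).
εS·A_cross = εσ·A_surf·T⁴  ⇒  T⁴ = S/(1σ)   (ε cancels).
T⁴ = 568/(1·5.67×10⁻⁸) = 1.002×10¹⁰ K⁴.
T = (1.002×10¹⁰)^(1/4).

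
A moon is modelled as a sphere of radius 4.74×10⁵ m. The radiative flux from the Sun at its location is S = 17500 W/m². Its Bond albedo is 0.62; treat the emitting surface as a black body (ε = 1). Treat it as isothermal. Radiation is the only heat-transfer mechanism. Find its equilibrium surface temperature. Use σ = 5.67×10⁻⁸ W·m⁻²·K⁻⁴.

At equilibrium, absorbed power = emitted power.
Absorbing cross-section = πr² = 7.058×10¹¹ m²; emitting surface = 4πr² = 2.823×10¹² m² (ratio 4).
(1−a)S·A_cross = εσ·A_surf·T⁴  ⇒  T⁴ = (1−a)S/(4σ).
T⁴ = 0.380·17500/(4·5.67×10⁻⁸) = 2.932×10¹⁰ K⁴.
T = (2.932×10¹⁰)^(1/4).

T ≈ 414 K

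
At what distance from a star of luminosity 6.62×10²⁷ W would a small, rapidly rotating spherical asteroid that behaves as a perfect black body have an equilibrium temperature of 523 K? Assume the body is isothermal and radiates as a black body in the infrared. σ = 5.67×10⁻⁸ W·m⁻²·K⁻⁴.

d ≈ 1.76×10¹¹ m

For an isothermal black-emitting sphere, (1−a)S·πr² = σ·4πr²·T⁴ ⇒ S = 4σT⁴/(1−a).
S = 4·5.67×10⁻⁸·(523)⁴/1.00 = 16970 W/m².
Flux falls as S = L/(4πd²), so d = √(L/(4πS)) = √(6.62×10²⁷/(4π·16970)).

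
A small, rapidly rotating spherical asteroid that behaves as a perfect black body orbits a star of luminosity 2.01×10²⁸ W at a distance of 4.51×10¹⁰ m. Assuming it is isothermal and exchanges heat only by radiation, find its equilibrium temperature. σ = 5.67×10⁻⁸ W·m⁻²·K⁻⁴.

T ≈ 1360 K

First find the stellar flux at distance d: S = L/(4πd²) = 2.01×10²⁸/(4π·(4.51×10¹⁰)²) = 7.864×10⁵ W/m².
For an isothermal sphere, absorbed (1−a)S·πr² = emitted σ·4πr²·T⁴, so T⁴ = (1−a)S/(4σ).
T⁴ = 1.00·7.864×10⁵/(4·5.67×10⁻⁸) = 3.467×10¹² K⁴.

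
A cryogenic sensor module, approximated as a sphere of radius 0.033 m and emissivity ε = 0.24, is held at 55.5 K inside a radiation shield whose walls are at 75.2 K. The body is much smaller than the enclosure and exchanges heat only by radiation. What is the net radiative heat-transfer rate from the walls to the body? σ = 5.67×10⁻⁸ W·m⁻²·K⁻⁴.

P_net ≈ 0.00419 W

For a small grey body in a large enclosure: P_net = εσA(T_body⁴ − T_wall⁴).
A = 4πr² = 0.01368 m²; T_body⁴ − T_wall⁴ = 9.488×10⁶ − 3.198×10⁷ = -2.249×10⁷ K⁴.
|P_net| = 0.24·5.67×10⁻⁸·0.01368·2.249×10⁷.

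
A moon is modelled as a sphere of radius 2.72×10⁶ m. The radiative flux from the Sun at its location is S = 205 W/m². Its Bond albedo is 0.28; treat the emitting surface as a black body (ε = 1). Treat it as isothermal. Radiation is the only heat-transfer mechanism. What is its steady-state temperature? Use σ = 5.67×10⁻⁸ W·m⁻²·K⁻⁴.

At equilibrium, absorbed power = emitted power.
Absorbing cross-section = πr² = 2.324×10¹³ m²; emitting surface = 4πr² = 9.297×10¹³ m² (ratio 4).
(1−a)S·A_cross = εσ·A_surf·T⁴  ⇒  T⁴ = (1−a)S/(4σ).
T⁴ = 0.720·205/(4·5.67×10⁻⁸) = 6.508×10⁸ K⁴.
T = (6.508×10⁸)^(1/4).

T ≈ 160 K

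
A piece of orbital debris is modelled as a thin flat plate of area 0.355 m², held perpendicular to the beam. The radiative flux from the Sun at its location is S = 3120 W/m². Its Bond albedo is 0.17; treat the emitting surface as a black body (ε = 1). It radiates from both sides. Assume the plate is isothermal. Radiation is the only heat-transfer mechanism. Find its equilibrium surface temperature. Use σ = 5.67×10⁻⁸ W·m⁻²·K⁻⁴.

At equilibrium, absorbed power = emitted power.
Absorbing cross-section = A = 0.3550 m²; emitting surface = 2A = 0.7100 m² (ratio 2).
(1−a)S·A_cross = εσ·A_surf·T⁴  ⇒  T⁴ = (1−a)S/(2σ).
T⁴ = 0.830·3120/(2·5.67×10⁻⁸) = 2.284×10¹⁰ K⁴.
T = (2.284×10¹⁰)^(1/4).

T ≈ 389 K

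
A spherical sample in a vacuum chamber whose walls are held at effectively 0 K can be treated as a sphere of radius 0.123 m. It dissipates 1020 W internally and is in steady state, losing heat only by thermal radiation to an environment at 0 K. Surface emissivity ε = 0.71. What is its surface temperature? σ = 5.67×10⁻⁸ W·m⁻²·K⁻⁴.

T ≈ 604 K

Steady state: internal power = radiated power, P = εσA T⁴.
Radiating area A = 4πr² = 0.1901 m².
T⁴ = P/(εσA) = 1020/(0.71·5.67×10⁻⁸·0.1901) = 1.333×10¹¹ K⁴.
T = (1.333×10¹¹)^(1/4).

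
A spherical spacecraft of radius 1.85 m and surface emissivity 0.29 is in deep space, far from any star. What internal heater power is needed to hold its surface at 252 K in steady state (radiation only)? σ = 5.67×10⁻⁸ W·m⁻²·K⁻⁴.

P = εσ·4πr²·T⁴.
4πr² = 43.01 m²; T⁴ = 4.033×10⁹ K⁴.
P = 0.29·5.67×10⁻⁸·43.01·4.033×10⁹.

P ≈ 2850 W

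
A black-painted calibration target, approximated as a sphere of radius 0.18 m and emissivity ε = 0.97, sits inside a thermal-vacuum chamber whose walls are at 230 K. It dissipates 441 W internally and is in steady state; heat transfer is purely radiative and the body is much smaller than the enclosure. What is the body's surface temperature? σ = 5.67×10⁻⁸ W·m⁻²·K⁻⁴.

For a small grey body in a large enclosure, net radiated power = εσA(T⁴ − T_w⁴).
Steady state: P = εσA(T⁴ − T_w⁴) with A = 4πr² = 0.4072 m².
T⁴ = P/(εσA) + T_w⁴ = 441/(0.97·5.67×10⁻⁸·0.4072) + (230)⁴
    = 1.969×10¹⁰ + 2.798×10⁹ = 2.249×10¹⁰ K⁴.

T ≈ 387 K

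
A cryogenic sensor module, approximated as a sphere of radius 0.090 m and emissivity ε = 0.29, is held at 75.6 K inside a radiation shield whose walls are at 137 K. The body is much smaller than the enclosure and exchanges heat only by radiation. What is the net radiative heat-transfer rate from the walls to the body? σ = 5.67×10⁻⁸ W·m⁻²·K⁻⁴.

For a small grey body in a large enclosure: P_net = εσA(T_body⁴ − T_wall⁴).
A = 4πr² = 0.1018 m²; T_body⁴ − T_wall⁴ = 3.267×10⁷ − 3.523×10⁸ = -3.196×10⁸ K⁴.
|P_net| = 0.29·5.67×10⁻⁸·0.1018·3.196×10⁸.

P_net ≈ 0.535 W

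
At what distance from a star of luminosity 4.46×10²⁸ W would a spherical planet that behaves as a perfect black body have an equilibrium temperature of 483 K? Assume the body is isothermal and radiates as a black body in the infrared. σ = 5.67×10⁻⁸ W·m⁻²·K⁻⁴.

For an isothermal black-emitting sphere, (1−a)S·πr² = σ·4πr²·T⁴ ⇒ S = 4σT⁴/(1−a).
S = 4·5.67×10⁻⁸·(483)⁴/1.00 = 12340 W/m².
Flux falls as S = L/(4πd²), so d = √(L/(4πS)) = √(4.46×10²⁸/(4π·12340)).

d ≈ 5.36×10¹¹ m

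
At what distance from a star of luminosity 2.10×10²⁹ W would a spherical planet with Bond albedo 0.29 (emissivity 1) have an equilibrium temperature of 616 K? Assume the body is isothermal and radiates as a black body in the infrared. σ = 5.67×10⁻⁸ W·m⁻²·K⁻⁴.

For an isothermal black-emitting sphere, (1−a)S·πr² = σ·4πr²·T⁴ ⇒ S = 4σT⁴/(1−a).
S = 4·5.67×10⁻⁸·(616)⁴/0.710 = 45990 W/m².
Flux falls as S = L/(4πd²), so d = √(L/(4πS)) = √(2.10×10²⁹/(4π·45990)).

d ≈ 6.03×10¹¹ m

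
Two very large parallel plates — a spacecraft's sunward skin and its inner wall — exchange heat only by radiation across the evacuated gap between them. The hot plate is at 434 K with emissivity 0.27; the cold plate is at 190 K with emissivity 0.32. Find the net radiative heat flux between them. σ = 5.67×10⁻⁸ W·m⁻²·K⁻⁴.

q ≈ 332 W/m²

For two infinite grey parallel plates, q = σ(T₁⁴ − T₂⁴)/(1/ε₁ + 1/ε₂ − 1).
T₁⁴ − T₂⁴ = 3.548×10¹⁰ − 1.303×10⁹ = 3.417×10¹⁰ K⁴.
1/ε₁ + 1/ε₂ − 1 = 3.704 + 3.125 − 1 = 5.829.
q = 5.67×10⁻⁸ × 3.417×10¹⁰ / 5.829.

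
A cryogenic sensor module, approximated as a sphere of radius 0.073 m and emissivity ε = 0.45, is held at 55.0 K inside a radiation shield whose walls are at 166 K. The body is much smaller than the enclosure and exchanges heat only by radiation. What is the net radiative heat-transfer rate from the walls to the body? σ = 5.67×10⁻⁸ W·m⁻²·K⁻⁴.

For a small grey body in a large enclosure: P_net = εσA(T_body⁴ − T_wall⁴).
A = 4πr² = 0.06697 m²; T_body⁴ − T_wall⁴ = 9.151×10⁶ − 7.593×10⁸ = -7.502×10⁸ K⁴.
|P_net| = 0.45·5.67×10⁻⁸·0.06697·7.502×10⁸.

P_net ≈ 1.28 W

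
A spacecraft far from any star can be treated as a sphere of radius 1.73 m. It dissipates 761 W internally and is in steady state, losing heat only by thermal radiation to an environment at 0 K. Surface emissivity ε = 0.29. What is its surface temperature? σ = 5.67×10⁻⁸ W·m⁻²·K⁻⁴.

T ≈ 187 K

Steady state: internal power = radiated power, P = εσA T⁴.
Radiating area A = 4πr² = 37.61 m².
T⁴ = P/(εσA) = 761/(0.29·5.67×10⁻⁸·37.61) = 1.231×10⁹ K⁴.
T = (1.231×10⁹)^(1/4).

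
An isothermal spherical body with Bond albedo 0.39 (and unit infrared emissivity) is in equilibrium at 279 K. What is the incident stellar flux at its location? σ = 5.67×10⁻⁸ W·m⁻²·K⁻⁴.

(1−a)S·πr² = σ·4πr²·T⁴ ⇒ S = 4σT⁴/(1−a).
S = 4·5.67×10⁻⁸·6.059×10⁹/0.610.

S ≈ 2250 W/m²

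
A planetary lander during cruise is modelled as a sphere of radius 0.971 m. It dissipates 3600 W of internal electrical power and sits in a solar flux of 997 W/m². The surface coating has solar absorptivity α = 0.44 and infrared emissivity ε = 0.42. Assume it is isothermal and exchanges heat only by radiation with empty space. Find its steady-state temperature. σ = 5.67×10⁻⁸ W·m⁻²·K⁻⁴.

T ≈ 363 K

At steady state, absorbed solar power + internal power = radiated power.
Absorbed: α·S·A_cross = 0.44·997·2.962 = 1299 W (cross-section πr²).
Total input = 1299 + 3600 = 4899 W.
Radiated: εσ·A_surf·T⁴ with A_surf = 4πr² = 11.85 m².
T⁴ = 4899/(0.42·5.67×10⁻⁸·11.85) = 1.736×10¹⁰ K⁴.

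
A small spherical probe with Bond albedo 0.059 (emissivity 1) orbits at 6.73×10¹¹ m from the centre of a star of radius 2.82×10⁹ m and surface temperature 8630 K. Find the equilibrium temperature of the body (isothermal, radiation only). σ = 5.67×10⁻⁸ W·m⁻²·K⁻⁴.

The star's surface emits σT_*⁴; at distance d the flux is S = σT_*⁴(R_*/d)².
S = 5.67×10⁻⁸·(8630)⁴·(2.82×10⁹/6.73×10¹¹)² = 5522 W/m².
For an isothermal sphere T⁴ = (1−a)S/(4σ) = 2.291×10¹⁰ K⁴.

T ≈ 389 K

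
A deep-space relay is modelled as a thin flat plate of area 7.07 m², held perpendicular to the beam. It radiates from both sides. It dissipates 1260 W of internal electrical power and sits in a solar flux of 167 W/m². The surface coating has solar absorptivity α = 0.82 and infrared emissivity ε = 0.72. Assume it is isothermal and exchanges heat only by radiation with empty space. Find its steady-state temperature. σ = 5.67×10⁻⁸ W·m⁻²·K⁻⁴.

T ≈ 249 K

At steady state, absorbed solar power + internal power = radiated power.
Absorbed: α·S·A_cross = 0.82·167·7.070 = 968.2 W (cross-section A).
Total input = 968.2 + 1260 = 2228 W.
Radiated: εσ·A_surf·T⁴ with A_surf = 2A = 14.14 m².
T⁴ = 2228/(0.72·5.67×10⁻⁸·14.14) = 3.860×10⁹ K⁴.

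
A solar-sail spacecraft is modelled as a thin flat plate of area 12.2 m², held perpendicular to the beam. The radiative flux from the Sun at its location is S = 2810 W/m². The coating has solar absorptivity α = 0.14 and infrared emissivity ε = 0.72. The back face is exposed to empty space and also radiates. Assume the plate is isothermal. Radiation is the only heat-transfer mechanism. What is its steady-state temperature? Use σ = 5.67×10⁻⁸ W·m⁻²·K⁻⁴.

At equilibrium, absorbed power = emitted power.
Absorbing cross-section = A = 12.20 m²; emitting surface = 2A = 24.40 m² (ratio 2).
αS·A_cross = εσ·A_surf·T⁴  ⇒  T⁴ = αS/(ε·2σ).
T⁴ = 0.140·2810/(0.72·2·5.67×10⁻⁸) = 4.818×10⁹ K⁴.
T = (4.818×10⁹)^(1/4).

T ≈ 263 K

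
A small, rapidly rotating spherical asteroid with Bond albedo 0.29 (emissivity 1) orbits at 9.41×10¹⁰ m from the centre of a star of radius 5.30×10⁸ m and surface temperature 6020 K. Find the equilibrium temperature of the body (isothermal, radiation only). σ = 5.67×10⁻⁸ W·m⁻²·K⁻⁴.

T ≈ 293 K

The star's surface emits σT_*⁴; at distance d the flux is S = σT_*⁴(R_*/d)².
S = 5.67×10⁻⁸·(6020)⁴·(5.30×10⁸/9.41×10¹⁰)² = 2362 W/m².
For an isothermal sphere T⁴ = (1−a)S/(4σ) = 7.395×10⁹ K⁴.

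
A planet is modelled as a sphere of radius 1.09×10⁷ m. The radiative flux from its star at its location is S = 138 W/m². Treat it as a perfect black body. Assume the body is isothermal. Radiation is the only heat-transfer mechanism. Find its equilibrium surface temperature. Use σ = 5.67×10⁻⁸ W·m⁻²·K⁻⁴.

T ≈ 157 K

At equilibrium, absorbed power = emitted power.
Absorbing cross-section = πr² = 3.733×10¹⁴ m²; emitting surface = 4πr² = 1.493×10¹⁵ m² (ratio 4).
S·A_cross = εσ·A_surf·T⁴  ⇒  T⁴ = S/(4σ).
T⁴ = 1.00·138/(4·5.67×10⁻⁸) = 6.085×10⁸ K⁴.
T = (6.085×10⁸)^(1/4).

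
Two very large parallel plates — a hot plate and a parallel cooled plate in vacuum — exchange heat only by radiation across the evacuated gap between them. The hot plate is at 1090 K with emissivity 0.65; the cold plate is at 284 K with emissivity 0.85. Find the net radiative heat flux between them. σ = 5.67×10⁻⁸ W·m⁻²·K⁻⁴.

q ≈ 46500 W/m²

For two infinite grey parallel plates, q = σ(T₁⁴ − T₂⁴)/(1/ε₁ + 1/ε₂ − 1).
T₁⁴ − T₂⁴ = 1.412×10¹² − 6.505×10⁹ = 1.405×10¹² K⁴.
1/ε₁ + 1/ε₂ − 1 = 1.538 + 1.176 − 1 = 1.715.
q = 5.67×10⁻⁸ × 1.405×10¹² / 1.715.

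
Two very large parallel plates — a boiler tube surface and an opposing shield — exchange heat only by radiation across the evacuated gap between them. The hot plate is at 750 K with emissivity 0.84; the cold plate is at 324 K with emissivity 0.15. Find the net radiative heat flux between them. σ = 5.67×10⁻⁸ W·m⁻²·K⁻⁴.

For two infinite grey parallel plates, q = σ(T₁⁴ − T₂⁴)/(1/ε₁ + 1/ε₂ − 1).
T₁⁴ − T₂⁴ = 3.164×10¹¹ − 1.102×10¹⁰ = 3.054×10¹¹ K⁴.
1/ε₁ + 1/ε₂ − 1 = 1.190 + 6.667 − 1 = 6.857.
q = 5.67×10⁻⁸ × 3.054×10¹¹ / 6.857.

q ≈ 2530 W/m²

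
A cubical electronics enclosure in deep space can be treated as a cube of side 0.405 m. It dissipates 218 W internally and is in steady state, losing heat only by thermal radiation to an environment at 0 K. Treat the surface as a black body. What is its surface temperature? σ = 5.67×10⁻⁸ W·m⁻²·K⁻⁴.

T ≈ 250 K

Steady state: internal power = radiated power, P = εσA T⁴.
Radiating area A = 6L² = 0.9842 m².
T⁴ = P/(εσA) = 218/(1.0·5.67×10⁻⁸·0.9842) = 3.907×10⁹ K⁴.
T = (3.907×10⁹)^(1/4).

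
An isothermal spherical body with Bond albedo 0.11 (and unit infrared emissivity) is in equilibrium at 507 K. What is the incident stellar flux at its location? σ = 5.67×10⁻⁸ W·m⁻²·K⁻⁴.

(1−a)S·πr² = σ·4πr²·T⁴ ⇒ S = 4σT⁴/(1−a).
S = 4·5.67×10⁻⁸·6.607×10¹⁰/0.890.

S ≈ 16800 W/m²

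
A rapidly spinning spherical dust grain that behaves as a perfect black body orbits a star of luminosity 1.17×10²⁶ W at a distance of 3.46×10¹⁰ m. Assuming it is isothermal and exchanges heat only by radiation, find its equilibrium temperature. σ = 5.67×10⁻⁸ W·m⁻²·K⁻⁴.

T ≈ 430 K

First find the stellar flux at distance d: S = L/(4πd²) = 1.17×10²⁶/(4π·(3.46×10¹⁰)²) = 7777 W/m².
For an isothermal sphere, absorbed (1−a)S·πr² = emitted σ·4πr²·T⁴, so T⁴ = (1−a)S/(4σ).
T⁴ = 1.00·7777/(4·5.67×10⁻⁸) = 3.429×10¹⁰ K⁴.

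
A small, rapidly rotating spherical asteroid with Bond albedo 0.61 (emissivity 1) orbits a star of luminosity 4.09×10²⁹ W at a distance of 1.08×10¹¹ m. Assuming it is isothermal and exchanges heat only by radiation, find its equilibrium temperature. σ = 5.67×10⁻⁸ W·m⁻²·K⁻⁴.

T ≈ 1480 K

First find the stellar flux at distance d: S = L/(4πd²) = 4.09×10²⁹/(4π·(1.08×10¹¹)²) = 2.790×10⁶ W/m².
For an isothermal sphere, absorbed (1−a)S·πr² = emitted σ·4πr²·T⁴, so T⁴ = (1−a)S/(4σ).
T⁴ = 0.390·2.790×10⁶/(4·5.67×10⁻⁸) = 4.798×10¹² K⁴.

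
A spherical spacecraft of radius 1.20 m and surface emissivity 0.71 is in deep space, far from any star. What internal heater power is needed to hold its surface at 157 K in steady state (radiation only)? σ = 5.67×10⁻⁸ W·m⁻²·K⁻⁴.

P ≈ 443 W

P = εσ·4πr²·T⁴.
4πr² = 18.10 m²; T⁴ = 6.076×10⁸ K⁴.
P = 0.71·5.67×10⁻⁸·18.10·6.076×10⁸.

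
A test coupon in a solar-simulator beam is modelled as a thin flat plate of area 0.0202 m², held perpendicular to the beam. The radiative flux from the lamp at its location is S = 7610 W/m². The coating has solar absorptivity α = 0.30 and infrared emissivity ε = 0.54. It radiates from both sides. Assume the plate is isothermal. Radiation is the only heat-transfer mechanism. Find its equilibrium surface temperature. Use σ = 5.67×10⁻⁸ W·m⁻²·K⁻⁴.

T ≈ 439 K

At equilibrium, absorbed power = emitted power.
Absorbing cross-section = A = 0.02020 m²; emitting surface = 2A = 0.04040 m² (ratio 2).
αS·A_cross = εσ·A_surf·T⁴  ⇒  T⁴ = αS/(ε·2σ).
T⁴ = 0.300·7610/(0.54·2·5.67×10⁻⁸) = 3.728×10¹⁰ K⁴.
T = (3.728×10¹⁰)^(1/4).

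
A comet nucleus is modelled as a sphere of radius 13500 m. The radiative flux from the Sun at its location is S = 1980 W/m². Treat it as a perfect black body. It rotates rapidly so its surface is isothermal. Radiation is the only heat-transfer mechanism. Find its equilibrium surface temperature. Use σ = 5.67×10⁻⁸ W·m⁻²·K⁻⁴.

At equilibrium, absorbed power = emitted power.
Absorbing cross-section = πr² = 5.726×10⁸ m²; emitting surface = 4πr² = 2.290×10⁹ m² (ratio 4).
S·A_cross = εσ·A_surf·T⁴  ⇒  T⁴ = S/(4σ).
T⁴ = 1.00·1980/(4·5.67×10⁻⁸) = 8.730×10⁹ K⁴.
T = (8.730×10⁹)^(1/4).

T ≈ 306 K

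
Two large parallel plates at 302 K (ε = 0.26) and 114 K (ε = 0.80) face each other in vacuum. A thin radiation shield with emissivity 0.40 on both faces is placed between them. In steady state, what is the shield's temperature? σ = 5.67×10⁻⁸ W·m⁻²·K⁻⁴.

T_s ≈ 233 K

In steady state the net flux on the hot side equals that on the cold side.
σ(T₁⁴−T_s⁴)/D₁ = σ(T_s⁴−T₂⁴)/D₂, with D₁ = 1/ε₁+1/ε_s−1 = 5.346, D₂ = 1/ε_s+1/ε₂−1 = 2.750.
Solve for T_s⁴: T_s⁴ = (D₂·T₁⁴ + D₁·T₂⁴)/(D₁+D₂) = 2.937×10⁹ K⁴.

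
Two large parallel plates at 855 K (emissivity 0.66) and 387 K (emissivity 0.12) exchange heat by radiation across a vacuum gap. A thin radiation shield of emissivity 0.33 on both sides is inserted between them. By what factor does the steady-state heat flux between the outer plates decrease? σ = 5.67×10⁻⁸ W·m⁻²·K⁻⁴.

Without shield: q₀ = σΔ(T⁴)/(1/ε₁+1/ε₂−1) with denominator 8.848.
With shield the two gaps are in series; the resistances add: (1/ε₁+1/ε_s−1)+(1/ε_s+1/ε₂−1) = 3.545+10.36 = 13.91.
Heat-flux ratio q₀/q = 13.91/8.848.

factor ≈ 1.57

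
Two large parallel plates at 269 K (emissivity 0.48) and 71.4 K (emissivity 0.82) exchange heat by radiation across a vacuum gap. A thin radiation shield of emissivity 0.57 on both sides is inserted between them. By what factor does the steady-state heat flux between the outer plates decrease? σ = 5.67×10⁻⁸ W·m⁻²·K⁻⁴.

Without shield: q₀ = σΔ(T⁴)/(1/ε₁+1/ε₂−1) with denominator 2.303.
With shield the two gaps are in series; the resistances add: (1/ε₁+1/ε_s−1)+(1/ε_s+1/ε₂−1) = 2.838+1.974 = 4.812.
Heat-flux ratio q₀/q = 4.812/2.303.

factor ≈ 2.09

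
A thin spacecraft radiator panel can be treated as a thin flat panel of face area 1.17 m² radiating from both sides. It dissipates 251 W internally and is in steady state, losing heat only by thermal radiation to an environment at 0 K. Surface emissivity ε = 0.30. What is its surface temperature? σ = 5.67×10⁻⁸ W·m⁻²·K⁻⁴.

T ≈ 282 K

Steady state: internal power = radiated power, P = εσA T⁴.
Radiating area A = 2·1.17 = 2.340 m².
T⁴ = P/(εσA) = 251/(0.30·5.67×10⁻⁸·2.340) = 6.306×10⁹ K⁴.
T = (6.306×10⁹)^(1/4).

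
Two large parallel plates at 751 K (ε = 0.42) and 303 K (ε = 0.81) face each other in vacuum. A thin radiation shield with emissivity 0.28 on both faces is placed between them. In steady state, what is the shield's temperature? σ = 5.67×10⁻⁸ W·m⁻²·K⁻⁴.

T_s ≈ 615 K

In steady state the net flux on the hot side equals that on the cold side.
σ(T₁⁴−T_s⁴)/D₁ = σ(T_s⁴−T₂⁴)/D₂, with D₁ = 1/ε₁+1/ε_s−1 = 4.952, D₂ = 1/ε_s+1/ε₂−1 = 3.806.
Solve for T_s⁴: T_s⁴ = (D₂·T₁⁴ + D₁·T₂⁴)/(D₁+D₂) = 1.430×10¹¹ K⁴.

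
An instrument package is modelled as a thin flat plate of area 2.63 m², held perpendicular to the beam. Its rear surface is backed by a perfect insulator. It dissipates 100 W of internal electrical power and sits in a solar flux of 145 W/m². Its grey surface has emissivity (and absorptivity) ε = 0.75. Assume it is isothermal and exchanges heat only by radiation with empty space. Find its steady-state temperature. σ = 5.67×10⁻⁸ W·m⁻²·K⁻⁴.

T ≈ 242 K

At steady state, absorbed solar power + internal power = radiated power.
Absorbed: α·S·A_cross = 0.75·145·2.630 = 286.0 W (cross-section A).
Total input = 286.0 + 100 = 386.0 W.
Radiated: εσ·A_surf·T⁴ with A_surf = A = 2.630 m².
T⁴ = 386.0/(0.75·5.67×10⁻⁸·2.630) = 3.451×10⁹ K⁴.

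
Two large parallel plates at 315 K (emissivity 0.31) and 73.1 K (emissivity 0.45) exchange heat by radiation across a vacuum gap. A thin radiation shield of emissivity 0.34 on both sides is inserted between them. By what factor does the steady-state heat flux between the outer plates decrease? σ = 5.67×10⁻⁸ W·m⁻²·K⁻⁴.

Without shield: q₀ = σΔ(T⁴)/(1/ε₁+1/ε₂−1) with denominator 4.448.
With shield the two gaps are in series; the resistances add: (1/ε₁+1/ε_s−1)+(1/ε_s+1/ε₂−1) = 5.167+4.163 = 9.330.
Heat-flux ratio q₀/q = 9.330/4.448.

factor ≈ 2.10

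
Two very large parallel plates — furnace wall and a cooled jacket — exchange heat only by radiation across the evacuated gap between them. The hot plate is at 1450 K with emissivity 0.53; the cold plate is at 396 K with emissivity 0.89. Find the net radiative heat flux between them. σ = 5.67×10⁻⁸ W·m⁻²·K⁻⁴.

For two infinite grey parallel plates, q = σ(T₁⁴ − T₂⁴)/(1/ε₁ + 1/ε₂ − 1).
T₁⁴ − T₂⁴ = 4.421×10¹² − 2.459×10¹⁰ = 4.396×10¹² K⁴.
1/ε₁ + 1/ε₂ − 1 = 1.887 + 1.124 − 1 = 2.010.
q = 5.67×10⁻⁸ × 4.396×10¹² / 2.010.

q ≈ 1.24×10⁵ W/m²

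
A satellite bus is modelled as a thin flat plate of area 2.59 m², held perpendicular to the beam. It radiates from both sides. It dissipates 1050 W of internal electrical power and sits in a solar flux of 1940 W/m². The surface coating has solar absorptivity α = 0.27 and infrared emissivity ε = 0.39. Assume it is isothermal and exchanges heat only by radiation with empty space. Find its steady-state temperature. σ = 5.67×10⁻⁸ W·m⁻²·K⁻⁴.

At steady state, absorbed solar power + internal power = radiated power.
Absorbed: α·S·A_cross = 0.27·1940·2.590 = 1357 W (cross-section A).
Total input = 1357 + 1050 = 2407 W.
Radiated: εσ·A_surf·T⁴ with A_surf = 2A = 5.180 m².
T⁴ = 2407/(0.39·5.67×10⁻⁸·5.180) = 2.101×10¹⁰ K⁴.

T ≈ 381 K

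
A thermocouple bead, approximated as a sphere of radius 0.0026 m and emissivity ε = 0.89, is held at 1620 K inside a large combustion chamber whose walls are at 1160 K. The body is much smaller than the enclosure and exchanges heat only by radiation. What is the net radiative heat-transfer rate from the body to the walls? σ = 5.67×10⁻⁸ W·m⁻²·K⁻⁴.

P_net ≈ 21.8 W

For a small grey body in a large enclosure: P_net = εσA(T_body⁴ − T_wall⁴).
A = 4πr² = 8.495×10⁻⁵ m²; T_body⁴ − T_wall⁴ = 6.887×10¹² − 1.811×10¹² = 5.077×10¹² K⁴.
|P_net| = 0.89·5.67×10⁻⁸·8.495×10⁻⁵·5.077×10¹².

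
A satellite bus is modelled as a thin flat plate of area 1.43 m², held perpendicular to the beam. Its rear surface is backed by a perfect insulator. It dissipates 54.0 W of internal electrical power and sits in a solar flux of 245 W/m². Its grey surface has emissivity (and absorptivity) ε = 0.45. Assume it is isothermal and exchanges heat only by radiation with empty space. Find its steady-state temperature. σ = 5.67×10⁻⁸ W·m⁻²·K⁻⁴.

T ≈ 276 K

At steady state, absorbed solar power + internal power = radiated power.
Absorbed: α·S·A_cross = 0.45·245·1.430 = 157.7 W (cross-section A).
Total input = 157.7 + 54.0 = 211.7 W.
Radiated: εσ·A_surf·T⁴ with A_surf = A = 1.430 m².
T⁴ = 211.7/(0.45·5.67×10⁻⁸·1.430) = 5.801×10⁹ K⁴.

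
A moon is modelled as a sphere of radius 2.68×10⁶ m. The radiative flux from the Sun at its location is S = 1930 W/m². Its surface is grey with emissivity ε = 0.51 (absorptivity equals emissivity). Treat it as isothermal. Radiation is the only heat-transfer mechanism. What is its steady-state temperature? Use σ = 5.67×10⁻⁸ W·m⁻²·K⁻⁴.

T ≈ 304 K

At equilibrium, absorbed power = emitted power.
Absorbing cross-section = πr² = 2.256×10¹³ m²; emitting surface = 4πr² = 9.026×10¹³ m² (ratio 4).
εS·A_cross = εσ·A_surf·T⁴  ⇒  T⁴ = S/(4σ)   (ε cancels).
T⁴ = 1930/(4·5.67×10⁻⁸) = 8.510×10⁹ K⁴.
T = (8.510×10⁹)^(1/4).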